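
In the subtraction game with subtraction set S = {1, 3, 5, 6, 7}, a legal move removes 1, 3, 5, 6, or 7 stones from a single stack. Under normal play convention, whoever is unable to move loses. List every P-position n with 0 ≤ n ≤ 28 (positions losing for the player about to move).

0, 2, 4, 12, 14, 16, 24, 26, 28

n :  0  1  2  3  4  5  6  7  8  9 10 11 12 13 14 15 16 17 18 19 20 21 22 23 24 25 26 27 28
G :  0  1  0  1  0  1  2  3  2  3  2  3  0  1  0  1  0  1  2  3  2  3  2  3  0  1  0  1  0
P-positions are exactly the n with G(n) = 0.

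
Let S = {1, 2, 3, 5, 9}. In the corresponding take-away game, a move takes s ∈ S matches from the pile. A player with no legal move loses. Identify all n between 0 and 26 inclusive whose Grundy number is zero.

0, 4, 8, 12, 16, 20, 24

n :  0  1  2  3  4  5  6  7  8  9 10 11 12 13 14 15 16 17 18 19 20 21 22 23 24 25 26
G :  0  1  2  3  0  1  2  3  0  1  2  3  0  1  2  3  0  1  2  3  0  1  2  3  0  1  2
P-positions are exactly the n with G(n) = 0.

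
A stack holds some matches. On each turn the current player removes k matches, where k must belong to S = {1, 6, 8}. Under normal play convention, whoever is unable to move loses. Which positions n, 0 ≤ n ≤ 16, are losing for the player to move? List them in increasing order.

0, 2, 4, 7, 9, 11, 14, 16

n :  0  1  2  3  4  5  6  7  8  9 10 11 12 13 14 15 16
G :  0  1  0  1  0  1  2  0  1  0  1  0  1  2  0  1  0
P-positions are exactly the n with G(n) = 0.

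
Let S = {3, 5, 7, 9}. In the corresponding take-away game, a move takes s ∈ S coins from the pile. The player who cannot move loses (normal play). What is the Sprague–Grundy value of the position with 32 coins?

G(0) = 0
G(1) = mex{} = 0
G(2) = mex{} = 0
G(3) = mex{0} = 1
G(4) = mex{0} = 1
G(5) = mex{0,0} = 1
G(6) = mex{1,0} = 2
G(7) = mex{1,0,0} = 2
G(8) = mex{1,1,0} = 2
G(9) = mex{2,1,0,0} = 3
G(10) = mex{2,1,1,0} = 3
G(11) = mex{2,2,1,0} = 3
G(12) = mex{3,2,1,1} = 0
G(13) = mex{3,2,2,1} = 0
G(14) = mex{3,3,2,1} = 0
G(15) = mex{0,3,2,2} = 1
G(16) = mex{0,3,3,2} = 1
G(17) = mex{0,0,3,2} = 1
G(18) = mex{1,0,3,3} = 2
G(19) = mex{1,0,0,3} = 2
G(20) = mex{1,1,0,3} = 2
G(21) = mex{2,1,0,0} = 3
G(22) = mex{2,1,1,0} = 3
G(23) = mex{2,2,1,0} = 3
G(24) = mex{3,2,1,1} = 0
G(25) = mex{3,2,2,1} = 0
G(26) = mex{3,3,2,1} = 0
G(27) = mex{0,3,2,2} = 1
G(28) = mex{0,3,3,2} = 1
G(29) = mex{0,0,3,2} = 1
G(30) = mex{1,0,3,3} = 2
G(31) = mex{1,0,0,3} = 2
G(32) = mex{1,1,0,3} = 2

2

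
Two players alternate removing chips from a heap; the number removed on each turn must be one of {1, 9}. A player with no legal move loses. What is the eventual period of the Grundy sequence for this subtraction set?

2

G(0) = 0
G(1) = mex{0} = 1
G(2) = mex{1} = 0
G(3) = mex{0} = 1
G(4) = mex{1} = 0
G(5) = mex{0} = 1
G(6) = mex{1} = 0
G(7) = mex{0} = 1
G(8) = mex{1} = 0
G(9) = mex{0,0} = 1
G(10) = mex{1,1} = 0
G(11) = mex{0,0} = 1
G(12) = mex{1,1} = 0
G(13) = mex{0,0} = 1
G(14) = mex{1,1} = 0
G(n+2) = G(n) holds for n = 0,…,8 (a full window of length max(S) = 9), so the sequence is purely periodic with period 2.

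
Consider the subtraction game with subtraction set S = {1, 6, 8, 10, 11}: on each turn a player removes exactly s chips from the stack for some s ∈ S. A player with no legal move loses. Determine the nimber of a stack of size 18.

n :  0  1  2  3  4  5  6  7  8  9 10 11 12 13 14 15 16 17 18
G :  0  1  0  1  0  1  2  0  1  0  1  2  3  2  3  2  0  1  2

2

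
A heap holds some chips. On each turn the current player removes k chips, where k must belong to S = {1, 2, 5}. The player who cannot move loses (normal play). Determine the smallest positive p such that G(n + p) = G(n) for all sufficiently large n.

3

n :  0  1  2  3  4  5  6  7  8  9 10 11 12 13 14
G :  0  1  2  0  1  2  0  1  2  0  1  2  0  1  2
G(n+3) = G(n) holds for n = 0,…,4 (a full window of length max(S) = 5), so the sequence is purely periodic with period 3.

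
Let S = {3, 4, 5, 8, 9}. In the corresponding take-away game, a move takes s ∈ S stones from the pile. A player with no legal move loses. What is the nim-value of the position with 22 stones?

3

G(0) = 0
G(1) = mex{} = 0
G(2) = mex{} = 0
G(3) = mex{0} = 1
G(4) = mex{0,0} = 1
G(5) = mex{0,0,0} = 1
G(6) = mex{1,0,0} = 2
G(7) = mex{1,1,0} = 2
G(8) = mex{1,1,1,0} = 2
G(9) = mex{2,1,1,0,0} = 3
G(10) = mex{2,2,1,0,0} = 3
G(11) = mex{2,2,2,1,0} = 3
G(12) = mex{3,2,2,1,1} = 0
G(13) = mex{3,3,2,1,1} = 0
G(14) = mex{3,3,3,2,1} = 0
G(15) = mex{0,3,3,2,2} = 1
G(16) = mex{0,0,3,2,2} = 1
G(17) = mex{0,0,0,3,2} = 1
G(18) = mex{1,0,0,3,3} = 2
G(19) = mex{1,1,0,3,3} = 2
G(20) = mex{1,1,1,0,3} = 2
G(21) = mex{2,1,1,0,0} = 3
G(22) = mex{2,2,1,0,0} = 3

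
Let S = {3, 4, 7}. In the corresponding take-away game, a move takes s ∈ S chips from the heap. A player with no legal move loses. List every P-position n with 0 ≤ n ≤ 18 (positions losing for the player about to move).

0, 1, 2, 10, 11, 12

n :  0  1  2  3  4  5  6  7  8  9 10 11 12 13 14 15 16 17 18
G :  0  0  0  1  1  1  2  2  2  3  0  0  0  1  1  1  2  2  2
P-positions are exactly the n with G(n) = 0.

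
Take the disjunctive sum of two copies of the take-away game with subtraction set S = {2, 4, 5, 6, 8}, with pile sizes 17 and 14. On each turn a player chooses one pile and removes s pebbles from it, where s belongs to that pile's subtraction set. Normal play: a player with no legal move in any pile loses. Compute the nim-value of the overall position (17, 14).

1

All piles use S = {2, 4, 5, 6, 8}:
G(0) = 0
G(1) = mex{} = 0
G(2) = mex{0} = 1
G(3) = mex{0} = 1
G(4) = mex{1,0} = 2
G(5) = mex{1,0,0} = 2
G(6) = mex{2,1,0,0} = 3
G(7) = mex{2,1,1,0} = 3
G(8) = mex{3,2,1,1,0} = 4
G(9) = mex{3,2,2,1,0} = 4
G(10) = mex{4,3,2,2,1} = 0
G(11) = mex{4,3,3,2,1} = 0
G(12) = mex{0,4,3,3,2} = 1
G(13) = mex{0,4,4,3,2} = 1
G(14) = mex{1,0,4,4,3} = 2
G(15) = mex{1,0,0,4,3} = 2
G(16) = mex{2,1,0,0,4} = 3
G(17) = mex{2,1,1,0,4} = 3
Pile A: G(17) = 3.
Pile B: G(14) = 2.
Combined Grundy value = 3 ⊕ 2 = 1.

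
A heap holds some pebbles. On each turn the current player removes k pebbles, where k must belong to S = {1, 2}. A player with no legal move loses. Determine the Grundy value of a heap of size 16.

1

G(0) = 0
G(1) = mex{0} = 1
G(2) = mex{1,0} = 2
G(3) = mex{2,1} = 0
G(4) = mex{0,2} = 1
G(5) = mex{1,0} = 2
G(6) = mex{2,1} = 0
G(7) = mex{0,2} = 1
G(8) = mex{1,0} = 2
G(9) = mex{2,1} = 0
G(10) = mex{0,2} = 1
G(11) = mex{1,0} = 2
G(12) = mex{2,1} = 0
G(13) = mex{0,2} = 1
G(14) = mex{1,0} = 2
G(15) = mex{2,1} = 0
G(16) = mex{0,2} = 1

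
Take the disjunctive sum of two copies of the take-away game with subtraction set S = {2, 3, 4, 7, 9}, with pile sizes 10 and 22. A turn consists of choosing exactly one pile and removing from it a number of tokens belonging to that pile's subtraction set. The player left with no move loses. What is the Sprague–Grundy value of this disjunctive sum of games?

2

All piles use S = {2, 3, 4, 7, 9}:
G(0) = 0
G(1) = mex{} = 0
G(2) = mex{0} = 1
G(3) = mex{0,0} = 1
G(4) = mex{1,0,0} = 2
G(5) = mex{1,1,0} = 2
G(6) = mex{2,1,1} = 0
G(7) = mex{2,2,1,0} = 3
G(8) = mex{0,2,2,0} = 1
G(9) = mex{3,0,2,1,0} = 4
G(10) = mex{1,3,0,1,0} = 2
G(11) = mex{4,1,3,2,1} = 0
G(12) = mex{2,4,1,2,1} = 0
G(13) = mex{0,2,4,0,2} = 1
G(14) = mex{0,0,2,3,2} = 1
G(15) = mex{1,0,0,1,0} = 2
G(16) = mex{1,1,0,4,3} = 2
G(17) = mex{2,1,1,2,1} = 0
G(18) = mex{2,2,1,0,4} = 3
G(19) = mex{0,2,2,0,2} = 1
G(20) = mex{3,0,2,1,0} = 4
G(21) = mex{1,3,0,1,0} = 2
G(22) = mex{4,1,3,2,1} = 0
Pile A: G(10) = 2.
Pile B: G(22) = 0.
Combined Grundy value = 2 ⊕ 0 = 2.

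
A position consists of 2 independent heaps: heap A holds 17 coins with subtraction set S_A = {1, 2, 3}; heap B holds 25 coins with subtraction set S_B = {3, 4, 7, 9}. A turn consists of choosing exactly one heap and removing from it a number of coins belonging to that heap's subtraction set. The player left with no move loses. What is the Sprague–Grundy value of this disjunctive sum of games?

1

Heap A, S = {1, 2, 3}:
G(0) = 0
G(1) = mex{0} = 1
G(2) = mex{1,0} = 2
G(3) = mex{2,1,0} = 3
G(4) = mex{3,2,1} = 0
G(5) = mex{0,3,2} = 1
G(6) = mex{1,0,3} = 2
G(7) = mex{2,1,0} = 3
G(8) = mex{3,2,1} = 0
G(9) = mex{0,3,2} = 1
G(10) = mex{1,0,3} = 2
G(11) = mex{2,1,0} = 3
G(12) = mex{3,2,1} = 0
G(13) = mex{0,3,2} = 1
G(14) = mex{1,0,3} = 2
G(15) = mex{2,1,0} = 3
G(16) = mex{3,2,1} = 0
G(17) = mex{0,3,2} = 1
G_A(17) = 1.
Heap B, S = {3, 4, 7, 9}:
n :  0  1  2  3  4  5  6  7  8  9 10 11 12 13 14 15 16 17 18 19 20 21 22 23 24 25
G :  0  0  0  1  1  1  2  2  2  3  3  3  0  0  0  1  1  1  2  2  2  3  3  3  0  0
G_B(25) = 0.
Combined Grundy value = 1 ⊕ 0 = 1.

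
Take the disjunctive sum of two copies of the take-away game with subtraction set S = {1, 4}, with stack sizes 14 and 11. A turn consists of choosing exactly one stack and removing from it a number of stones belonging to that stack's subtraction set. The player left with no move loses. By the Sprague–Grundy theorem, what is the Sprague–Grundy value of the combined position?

All stacks use S = {1, 4}:
n :  0  1  2  3  4  5  6  7  8  9 10 11 12 13 14
G :  0  1  0  1  2  0  1  0  1  2  0  1  0  1  2
Stack A: G(14) = 2.
Stack B: G(11) = 1.
Combined Grundy value = 2 ⊕ 1 = 3.

3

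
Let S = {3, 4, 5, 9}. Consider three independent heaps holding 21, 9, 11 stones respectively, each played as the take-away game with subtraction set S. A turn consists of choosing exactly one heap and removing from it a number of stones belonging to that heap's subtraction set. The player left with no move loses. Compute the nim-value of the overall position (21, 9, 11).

0

All heaps use S = {3, 4, 5, 9}:
n :  0  1  2  3  4  5  6  7  8  9 10 11 12 13 14 15 16 17 18 19 20 21
G :  0  0  0  1  1  1  2  2  0  3  3  1  4  2  0  0  0  1  1  1  2  2
Heap A: G(21) = 2.
Heap B: G(9) = 3.
Heap C: G(11) = 1.
Combined Grundy value = 2 ⊕ 3 ⊕ 1 = 0.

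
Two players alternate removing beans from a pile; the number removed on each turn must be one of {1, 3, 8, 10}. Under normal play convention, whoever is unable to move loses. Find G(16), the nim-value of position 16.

1

n :  0  1  2  3  4  5  6  7  8  9 10 11 12 13 14 15 16
G :  0  1  0  1  0  1  0  1  2  3  2  0  1  0  1  0  1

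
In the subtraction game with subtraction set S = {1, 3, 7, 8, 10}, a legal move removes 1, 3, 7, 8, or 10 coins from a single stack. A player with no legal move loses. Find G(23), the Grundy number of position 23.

2

n :  0  1  2  3  4  5  6  7  8  9 10 11 12 13 14 15 16 17 18 19 20 21 22 23
G :  0  1  0  1  0  1  0  1  2  3  2  3  2  3  2  0  1  0  1  0  1  0  1  2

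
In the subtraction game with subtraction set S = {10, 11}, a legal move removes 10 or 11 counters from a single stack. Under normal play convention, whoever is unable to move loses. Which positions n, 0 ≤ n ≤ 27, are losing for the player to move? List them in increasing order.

0, 1, 2, 3, 4, 5, 6, 7, 8, 9, 21, 22, 23, 24, 25, 26, 27

G(0) = 0
G(1) = mex{} = 0
G(2) = mex{} = 0
G(3) = mex{} = 0
G(4) = mex{} = 0
G(5) = mex{} = 0
G(6) = mex{} = 0
G(7) = mex{} = 0
G(8) = mex{} = 0
G(9) = mex{} = 0
G(10) = mex{0} = 1
G(11) = mex{0,0} = 1
G(12) = mex{0,0} = 1
G(13) = mex{0,0} = 1
G(14) = mex{0,0} = 1
G(15) = mex{0,0} = 1
G(16) = mex{0,0} = 1
G(17) = mex{0,0} = 1
G(18) = mex{0,0} = 1
G(19) = mex{0,0} = 1
G(20) = mex{1,0} = 2
G(21) = mex{1,1} = 0
G(22) = mex{1,1} = 0
G(23) = mex{1,1} = 0
G(24) = mex{1,1} = 0
G(25) = mex{1,1} = 0
G(26) = mex{1,1} = 0
G(27) = mex{1,1} = 0
P-positions are exactly the n with G(n) = 0.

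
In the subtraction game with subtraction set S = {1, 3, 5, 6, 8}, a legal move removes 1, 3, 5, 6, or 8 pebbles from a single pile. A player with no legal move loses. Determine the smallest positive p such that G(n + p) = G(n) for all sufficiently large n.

11

n :  0  1  2  3  4  5  6  7  8  9 10 11 12 13 14 15 16 17 18 19 20 21 22 23
G :  0  1  0  1  0  1  2  3  2  3  2  0  1  0  1  0  1  2  3  2  3  2  0  1
G(n+11) = G(n) holds for n = 0,…,7 (a full window of length max(S) = 8), so the sequence is purely periodic with period 11.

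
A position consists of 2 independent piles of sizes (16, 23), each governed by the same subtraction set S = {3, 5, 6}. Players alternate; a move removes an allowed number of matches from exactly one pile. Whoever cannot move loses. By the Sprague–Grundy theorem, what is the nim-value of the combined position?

3

All piles use S = {3, 5, 6}:
G(0) = 0
G(1) = mex{} = 0
G(2) = mex{} = 0
G(3) = mex{0} = 1
G(4) = mex{0} = 1
G(5) = mex{0,0} = 1
G(6) = mex{1,0,0} = 2
G(7) = mex{1,0,0} = 2
G(8) = mex{1,1,0} = 2
G(9) = mex{2,1,1} = 0
G(10) = mex{2,1,1} = 0
G(11) = mex{2,2,1} = 0
G(12) = mex{0,2,2} = 1
G(13) = mex{0,2,2} = 1
G(14) = mex{0,0,2} = 1
G(15) = mex{1,0,0} = 2
G(16) = mex{1,0,0} = 2
G(17) = mex{1,1,0} = 2
G(18) = mex{2,1,1} = 0
G(19) = mex{2,1,1} = 0
G(20) = mex{2,2,1} = 0
G(21) = mex{0,2,2} = 1
G(22) = mex{0,2,2} = 1
G(23) = mex{0,0,2} = 1
Pile A: G(16) = 2.
Pile B: G(23) = 1.
Combined Grundy value = 2 ⊕ 1 = 3.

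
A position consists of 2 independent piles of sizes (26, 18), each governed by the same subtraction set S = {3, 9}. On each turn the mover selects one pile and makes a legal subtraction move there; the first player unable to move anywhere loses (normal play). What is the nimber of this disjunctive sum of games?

All piles use S = {3, 9}:
n :  0  1  2  3  4  5  6  7  8  9 10 11 12 13 14 15 16 17 18 19 20 21 22 23 24 25 26
G :  0  0  0  1  1  1  0  0  0  1  1  1  0  0  0  1  1  1  0  0  0  1  1  1  0  0  0
Pile A: G(26) = 0.
Pile B: G(18) = 0.
Combined Grundy value = 0 ⊕ 0 = 0.

0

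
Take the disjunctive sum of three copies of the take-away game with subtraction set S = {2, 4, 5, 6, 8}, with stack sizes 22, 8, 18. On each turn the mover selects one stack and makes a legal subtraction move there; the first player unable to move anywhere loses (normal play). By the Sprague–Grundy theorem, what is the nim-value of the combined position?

All stacks use S = {2, 4, 5, 6, 8}:
n :  0  1  2  3  4  5  6  7  8  9 10 11 12 13 14 15 16 17 18 19 20 21 22
G :  0  0  1  1  2  2  3  3  4  4  0  0  1  1  2  2  3  3  4  4  0  0  1
Stack A: G(22) = 1.
Stack B: G(8) = 4.
Stack C: G(18) = 4.
Combined Grundy value = 1 ⊕ 4 ⊕ 4 = 1.

1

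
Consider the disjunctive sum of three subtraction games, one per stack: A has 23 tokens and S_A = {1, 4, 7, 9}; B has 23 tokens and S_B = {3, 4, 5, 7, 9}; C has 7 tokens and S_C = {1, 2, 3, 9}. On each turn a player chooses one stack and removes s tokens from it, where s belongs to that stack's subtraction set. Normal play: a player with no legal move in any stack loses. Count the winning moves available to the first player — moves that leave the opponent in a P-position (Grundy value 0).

3

Stack A, S = {1, 4, 7, 9}:
G(0) = 0
G(1) = mex{0} = 1
G(2) = mex{1} = 0
G(3) = mex{0} = 1
G(4) = mex{1,0} = 2
G(5) = mex{2,1} = 0
G(6) = mex{0,0} = 1
G(7) = mex{1,1,0} = 2
G(8) = mex{2,2,1} = 0
G(9) = mex{0,0,0,0} = 1
G(10) = mex{1,1,1,1} = 0
G(11) = mex{0,2,2,0} = 1
G(12) = mex{1,0,0,1} = 2
G(13) = mex{2,1,1,2} = 0
G(14) = mex{0,0,2,0} = 1
G(15) = mex{1,1,0,1} = 2
G(16) = mex{2,2,1,2} = 0
G(17) = mex{0,0,0,0} = 1
G(18) = mex{1,1,1,1} = 0
G(19) = mex{0,2,2,0} = 1
G(20) = mex{1,0,0,1} = 2
G(21) = mex{2,1,1,2} = 0
G(22) = mex{0,0,2,0} = 1
G(23) = mex{1,1,0,1} = 2
G_A(23) = 2.
Stack B, S = {3, 4, 5, 7, 9}:
n :  0  1  2  3  4  5  6  7  8  9 10 11 12 13 14 15 16 17 18 19 20 21 22 23
G :  0  0  0  1  1  1  2  2  2  3  3  3  0  0  0  1  1  1  2  2  2  3  3  3
G_B(23) = 3.
Stack C, S = {1, 2, 3, 9}:
G(0) = 0
G(1) = mex{0} = 1
G(2) = mex{1,0} = 2
G(3) = mex{2,1,0} = 3
G(4) = mex{3,2,1} = 0
G(5) = mex{0,3,2} = 1
G(6) = mex{1,0,3} = 2
G(7) = mex{2,1,0} = 3
G_C(7) = 3.
Combined Grundy value = 2 ⊕ 3 ⊕ 3 = 2.
A winning move leaves total XOR = 0, i.e. changes one component's Grundy value g to g ⊕ X where X is the current total.
Stack A: need g' = 2⊕2 = 0. Options: 23−1→G=1, 23−4→G=1, 23−7→G=0, 23−9→G=1. Hits: 1.
Stack B: need g' = 3⊕2 = 1. Options: 23−3→G=2, 23−4→G=2, 23−5→G=2, 23−7→G=1, 23−9→G=0. Hits: 1.
Stack C: need g' = 3⊕2 = 1. Options: 7−1→G=2, 7−2→G=1, 7−3→G=0. Hits: 1.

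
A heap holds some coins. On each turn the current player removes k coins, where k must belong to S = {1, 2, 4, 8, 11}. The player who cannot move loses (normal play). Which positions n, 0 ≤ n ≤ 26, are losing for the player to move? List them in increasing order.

n :  0  1  2  3  4  5  6  7  8  9 10 11 12 13 14 15 16 17 18 19 20 21 22 23 24 25 26
G :  0  1  2  0  1  2  0  1  2  0  1  2  0  1  2  0  1  2  0  1  2  0  1  2  0  1  2
P-positions are exactly the n with G(n) = 0.

0, 3, 6, 9, 12, 15, 18, 21, 24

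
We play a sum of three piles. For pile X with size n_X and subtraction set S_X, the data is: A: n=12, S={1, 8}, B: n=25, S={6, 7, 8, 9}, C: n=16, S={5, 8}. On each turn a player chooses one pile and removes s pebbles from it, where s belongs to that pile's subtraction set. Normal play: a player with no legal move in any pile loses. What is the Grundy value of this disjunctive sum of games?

Pile A, S = {1, 8}:
n :  0  1  2  3  4  5  6  7  8  9 10 11 12
G :  0  1  0  1  0  1  0  1  2  0  1  0  1
G_A(12) = 1.
Pile B, S = {6, 7, 8, 9}:
G(0) = 0
G(1) = mex{} = 0
G(2) = mex{} = 0
G(3) = mex{} = 0
G(4) = mex{} = 0
G(5) = mex{} = 0
G(6) = mex{0} = 1
G(7) = mex{0,0} = 1
G(8) = mex{0,0,0} = 1
G(9) = mex{0,0,0,0} = 1
G(10) = mex{0,0,0,0} = 1
G(11) = mex{0,0,0,0} = 1
G(12) = mex{1,0,0,0} = 2
G(13) = mex{1,1,0,0} = 2
G(14) = mex{1,1,1,0} = 2
G(15) = mex{1,1,1,1} = 0
G(16) = mex{1,1,1,1} = 0
G(17) = mex{1,1,1,1} = 0
G(18) = mex{2,1,1,1} = 0
G(19) = mex{2,2,1,1} = 0
G(20) = mex{2,2,2,1} = 0
G(21) = mex{0,2,2,2} = 1
G(22) = mex{0,0,2,2} = 1
G(23) = mex{0,0,0,2} = 1
G(24) = mex{0,0,0,0} = 1
G(25) = mex{0,0,0,0} = 1
G_B(25) = 1.
Pile C, S = {5, 8}:
n :  0  1  2  3  4  5  6  7  8  9 10 11 12 13 14 15 16
G :  0  0  0  0  0  1  1  1  1  1  2  2  2  0  0  0  0
G_C(16) = 0.
Combined Grundy value = 1 ⊕ 1 ⊕ 0 = 0.

0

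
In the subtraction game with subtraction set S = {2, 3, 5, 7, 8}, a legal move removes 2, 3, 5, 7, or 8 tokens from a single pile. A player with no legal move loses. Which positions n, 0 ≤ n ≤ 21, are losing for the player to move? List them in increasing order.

0, 1, 10, 11, 20, 21

n :  0  1  2  3  4  5  6  7  8  9 10 11 12 13 14 15 16 17 18 19 20 21
G :  0  0  1  1  2  2  3  3  4  4  0  0  1  1  2  2  3  3  4  4  0  0
P-positions are exactly the n with G(n) = 0.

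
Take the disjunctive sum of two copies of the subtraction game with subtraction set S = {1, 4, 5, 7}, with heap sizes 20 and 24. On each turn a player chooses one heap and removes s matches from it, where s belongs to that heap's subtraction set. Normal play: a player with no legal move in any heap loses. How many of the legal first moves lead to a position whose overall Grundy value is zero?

All heaps use S = {1, 4, 5, 7}:
n :  0  1  2  3  4  5  6  7  8  9 10 11 12 13 14 15 16 17 18 19 20 21 22 23 24
G :  0  1  0  1  2  3  2  3  0  1  0  1  2  3  2  3  0  1  0  1  2  3  2  3  0
Heap A: G(20) = 2.
Heap B: G(24) = 0.
Combined Grundy value = 2 ⊕ 0 = 2.
A winning move leaves total XOR = 0, i.e. changes one component's Grundy value g to g ⊕ X where X is the current total.
Heap A: need g' = 2⊕2 = 0. Options: 20−1→G=1, 20−4→G=0, 20−5→G=3, 20−7→G=3. Hits: 1.
Heap B: need g' = 0⊕2 = 2. Options: 24−1→G=3, 24−4→G=2, 24−5→G=1, 24−7→G=1. Hits: 1.

2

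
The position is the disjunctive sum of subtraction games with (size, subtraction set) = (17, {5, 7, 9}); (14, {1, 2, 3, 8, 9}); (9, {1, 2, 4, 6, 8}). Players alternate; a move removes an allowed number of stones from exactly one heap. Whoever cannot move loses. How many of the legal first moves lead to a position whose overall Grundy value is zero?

2

Heap A, S = {5, 7, 9}:
G(0) = 0
G(1) = mex{} = 0
G(2) = mex{} = 0
G(3) = mex{} = 0
G(4) = mex{} = 0
G(5) = mex{0} = 1
G(6) = mex{0} = 1
G(7) = mex{0,0} = 1
G(8) = mex{0,0} = 1
G(9) = mex{0,0,0} = 1
G(10) = mex{1,0,0} = 2
G(11) = mex{1,0,0} = 2
G(12) = mex{1,1,0} = 2
G(13) = mex{1,1,0} = 2
G(14) = mex{1,1,1} = 0
G(15) = mex{2,1,1} = 0
G(16) = mex{2,1,1} = 0
G(17) = mex{2,2,1} = 0
G_A(17) = 0.
Heap B, S = {1, 2, 3, 8, 9}:
G(0) = 0
G(1) = mex{0} = 1
G(2) = mex{1,0} = 2
G(3) = mex{2,1,0} = 3
G(4) = mex{3,2,1} = 0
G(5) = mex{0,3,2} = 1
G(6) = mex{1,0,3} = 2
G(7) = mex{2,1,0} = 3
G(8) = mex{3,2,1,0} = 4
G(9) = mex{4,3,2,1,0} = 5
G(10) = mex{5,4,3,2,1} = 0
G(11) = mex{0,5,4,3,2} = 1
G(12) = mex{1,0,5,0,3} = 2
G(13) = mex{2,1,0,1,0} = 3
G(14) = mex{3,2,1,2,1} = 0
G_B(14) = 0.
Heap C, S = {1, 2, 4, 6, 8}:
G(0) = 0
G(1) = mex{0} = 1
G(2) = mex{1,0} = 2
G(3) = mex{2,1} = 0
G(4) = mex{0,2,0} = 1
G(5) = mex{1,0,1} = 2
G(6) = mex{2,1,2,0} = 3
G(7) = mex{3,2,0,1} = 4
G(8) = mex{4,3,1,2,0} = 5
G(9) = mex{5,4,2,0,1} = 3
G_C(9) = 3.
Combined Grundy value = 0 ⊕ 0 ⊕ 3 = 3.
A winning move leaves total XOR = 0, i.e. changes one component's Grundy value g to g ⊕ X where X is the current total.
Heap A: need g' = 0⊕3 = 3. Options: 17−5→G=2, 17−7→G=2, 17−9→G=1. Hits: 0.
Heap B: need g' = 0⊕3 = 3. Options: 14−1→G=3, 14−2→G=2, 14−3→G=1, 14−8→G=2, 14−9→G=1. Hits: 1.
Heap C: need g' = 3⊕3 = 0. Options: 9−1→G=5, 9−2→G=4, 9−4→G=2, 9−6→G=0, 9−8→G=1. Hits: 1.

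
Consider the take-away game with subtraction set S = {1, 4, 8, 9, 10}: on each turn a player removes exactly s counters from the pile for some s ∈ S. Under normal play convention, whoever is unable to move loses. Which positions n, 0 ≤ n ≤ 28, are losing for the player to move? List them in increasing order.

0, 2, 5, 7, 18, 20, 23, 25

n :  0  1  2  3  4  5  6  7  8  9 10 11 12 13 14 15 16 17 18 19 20 21 22 23 24 25 26 27 28
G :  0  1  0  1  2  0  1  0  1  2  3  2  3  4  5  3  2  3  0  1  0  1  2  0  1  0  1  2  3
P-positions are exactly the n with G(n) = 0.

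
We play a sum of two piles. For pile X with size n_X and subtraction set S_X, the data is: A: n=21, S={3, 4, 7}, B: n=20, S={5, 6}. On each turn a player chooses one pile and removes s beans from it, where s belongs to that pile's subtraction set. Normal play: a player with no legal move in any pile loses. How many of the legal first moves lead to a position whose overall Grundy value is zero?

Pile A, S = {3, 4, 7}:
n :  0  1  2  3  4  5  6  7  8  9 10 11 12 13 14 15 16 17 18 19 20 21
G :  0  0  0  1  1  1  2  2  2  3  0  0  0  1  1  1  2  2  2  3  0  0
G_A(21) = 0.
Pile B, S = {5, 6}:
n :  0  1  2  3  4  5  6  7  8  9 10 11 12 13 14 15 16 17 18 19 20
G :  0  0  0  0  0  1  1  1  1  1  2  0  0  0  0  0  1  1  1  1  1
G_B(20) = 1.
Combined Grundy value = 0 ⊕ 1 = 1.
A winning move leaves total XOR = 0, i.e. changes one component's Grundy value g to g ⊕ X where X is the current total.
Pile A: need g' = 0⊕1 = 1. Options: 21−3→G=2, 21−4→G=2, 21−7→G=1. Hits: 1.
Pile B: need g' = 1⊕1 = 0. Options: 20−5→G=0, 20−6→G=0. Hits: 2.

3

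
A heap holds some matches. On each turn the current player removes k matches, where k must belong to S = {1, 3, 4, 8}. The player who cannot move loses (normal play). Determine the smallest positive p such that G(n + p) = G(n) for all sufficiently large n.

7

G(0) = 0
G(1) = mex{0} = 1
G(2) = mex{1} = 0
G(3) = mex{0,0} = 1
G(4) = mex{1,1,0} = 2
G(5) = mex{2,0,1} = 3
G(6) = mex{3,1,0} = 2
G(7) = mex{2,2,1} = 0
G(8) = mex{0,3,2,0} = 1
G(9) = mex{1,2,3,1} = 0
G(10) = mex{0,0,2,0} = 1
G(11) = mex{1,1,0,1} = 2
G(12) = mex{2,0,1,2} = 3
G(13) = mex{3,1,0,3} = 2
G(14) = mex{2,2,1,2} = 0
G(15) = mex{0,3,2,0} = 1
G(16) = mex{1,2,3,1} = 0
G(n+7) = G(n) holds for n = 0,…,7 (a full window of length max(S) = 8), so the sequence is purely periodic with period 7.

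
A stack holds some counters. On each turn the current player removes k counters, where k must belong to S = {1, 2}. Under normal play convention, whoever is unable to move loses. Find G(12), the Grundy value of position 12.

0

n :  0  1  2  3  4  5  6  7  8  9 10 11 12
G :  0  1  2  0  1  2  0  1  2  0  1  2  0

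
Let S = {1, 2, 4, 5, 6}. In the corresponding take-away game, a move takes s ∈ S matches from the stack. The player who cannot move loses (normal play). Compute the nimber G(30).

n :  0  1  2  3  4  5  6  7  8  9 10 11 12 13 14 15 16 17 18 19 20 21 22 23 24 25 26 27 28 29 30
G :  0  1  2  0  1  2  3  4  5  3  0  1  2  0  1  2  3  4  5  3  0  1  2  0  1  2  3  4  5  3  0

0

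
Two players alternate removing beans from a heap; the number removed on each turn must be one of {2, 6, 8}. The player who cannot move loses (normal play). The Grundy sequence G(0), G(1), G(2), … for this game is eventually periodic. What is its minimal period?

n :  0  1  2  3  4  5  6  7  8  9 10 11 12 13 14 15 16 17 18 19 20 21 22 23 24 25 26 27 28 29
G :  0  0  1  1  0  0  1  1  2  2  3  3  2  2  0  0  1  1  0  0  1  1  2  2  3  3  2  2  0  0
G(n+14) = G(n) holds for n = 0,…,7 (a full window of length max(S) = 8), so the sequence is purely periodic with period 14.

14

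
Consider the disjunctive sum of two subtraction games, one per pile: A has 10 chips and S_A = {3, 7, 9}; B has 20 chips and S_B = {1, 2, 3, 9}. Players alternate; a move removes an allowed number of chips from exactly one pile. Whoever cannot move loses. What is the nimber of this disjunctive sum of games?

3

Pile A, S = {3, 7, 9}:
G(0) = 0
G(1) = mex{} = 0
G(2) = mex{} = 0
G(3) = mex{0} = 1
G(4) = mex{0} = 1
G(5) = mex{0} = 1
G(6) = mex{1} = 0
G(7) = mex{1,0} = 2
G(8) = mex{1,0} = 2
G(9) = mex{0,0,0} = 1
G(10) = mex{2,1,0} = 3
G_A(10) = 3.
Pile B, S = {1, 2, 3, 9}:
G(0) = 0
G(1) = mex{0} = 1
G(2) = mex{1,0} = 2
G(3) = mex{2,1,0} = 3
G(4) = mex{3,2,1} = 0
G(5) = mex{0,3,2} = 1
G(6) = mex{1,0,3} = 2
G(7) = mex{2,1,0} = 3
G(8) = mex{3,2,1} = 0
G(9) = mex{0,3,2,0} = 1
G(10) = mex{1,0,3,1} = 2
G(11) = mex{2,1,0,2} = 3
G(12) = mex{3,2,1,3} = 0
G(13) = mex{0,3,2,0} = 1
G(14) = mex{1,0,3,1} = 2
G(15) = mex{2,1,0,2} = 3
G(16) = mex{3,2,1,3} = 0
G(17) = mex{0,3,2,0} = 1
G(18) = mex{1,0,3,1} = 2
G(19) = mex{2,1,0,2} = 3
G(20) = mex{3,2,1,3} = 0
G_B(20) = 0.
Combined Grundy value = 3 ⊕ 0 = 3.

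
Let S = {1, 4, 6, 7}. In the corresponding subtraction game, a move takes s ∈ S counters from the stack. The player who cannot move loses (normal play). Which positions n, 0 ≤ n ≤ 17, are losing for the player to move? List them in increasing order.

G(0) = 0
G(1) = mex{0} = 1
G(2) = mex{1} = 0
G(3) = mex{0} = 1
G(4) = mex{1,0} = 2
G(5) = mex{2,1} = 0
G(6) = mex{0,0,0} = 1
G(7) = mex{1,1,1,0} = 2
G(8) = mex{2,2,0,1} = 3
G(9) = mex{3,0,1,0} = 2
G(10) = mex{2,1,2,1} = 0
G(11) = mex{0,2,0,2} = 1
G(12) = mex{1,3,1,0} = 2
G(13) = mex{2,2,2,1} = 0
G(14) = mex{0,0,3,2} = 1
G(15) = mex{1,1,2,3} = 0
G(16) = mex{0,2,0,2} = 1
G(17) = mex{1,0,1,0} = 2
P-positions are exactly the n with G(n) = 0.

0, 2, 5, 10, 13, 15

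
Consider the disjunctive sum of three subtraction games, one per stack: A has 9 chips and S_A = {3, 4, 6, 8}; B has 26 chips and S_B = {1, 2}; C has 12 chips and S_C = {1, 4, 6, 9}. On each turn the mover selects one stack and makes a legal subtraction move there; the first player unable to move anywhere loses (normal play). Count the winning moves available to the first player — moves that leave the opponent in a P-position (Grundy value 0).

5

Stack A, S = {3, 4, 6, 8}:
n : 0 1 2 3 4 5 6 7 8 9
G : 0 0 0 1 1 1 2 2 2 3
G_A(9) = 3.
Stack B, S = {1, 2}:
G(0) = 0
G(1) = mex{0} = 1
G(2) = mex{1,0} = 2
G(3) = mex{2,1} = 0
G(4) = mex{0,2} = 1
G(5) = mex{1,0} = 2
G(6) = mex{2,1} = 0
G(7) = mex{0,2} = 1
G(8) = mex{1,0} = 2
G(9) = mex{2,1} = 0
G(10) = mex{0,2} = 1
G(11) = mex{1,0} = 2
G(12) = mex{2,1} = 0
G(13) = mex{0,2} = 1
G(14) = mex{1,0} = 2
G(15) = mex{2,1} = 0
G(16) = mex{0,2} = 1
G(17) = mex{1,0} = 2
G(18) = mex{2,1} = 0
G(19) = mex{0,2} = 1
G(20) = mex{1,0} = 2
G(21) = mex{2,1} = 0
G(22) = mex{0,2} = 1
G(23) = mex{1,0} = 2
G(24) = mex{2,1} = 0
G(25) = mex{0,2} = 1
G(26) = mex{1,0} = 2
G_B(26) = 2.
Stack C, S = {1, 4, 6, 9}:
n :  0  1  2  3  4  5  6  7  8  9 10 11 12
G :  0  1  0  1  2  0  1  0  1  2  0  1  0
G_C(12) = 0.
Combined Grundy value = 3 ⊕ 2 ⊕ 0 = 1.
A winning move leaves total XOR = 0, i.e. changes one component's Grundy value g to g ⊕ X where X is the current total.
Stack A: need g' = 3⊕1 = 2. Options: 9−3→G=2, 9−4→G=1, 9−6→G=1, 9−8→G=0. Hits: 1.
Stack B: need g' = 2⊕1 = 3. Options: 26−1→G=1, 26−2→G=0. Hits: 0.
Stack C: need g' = 0⊕1 = 1. Options: 12−1→G=1, 12−4→G=1, 12−6→G=1, 12−9→G=1. Hits: 4.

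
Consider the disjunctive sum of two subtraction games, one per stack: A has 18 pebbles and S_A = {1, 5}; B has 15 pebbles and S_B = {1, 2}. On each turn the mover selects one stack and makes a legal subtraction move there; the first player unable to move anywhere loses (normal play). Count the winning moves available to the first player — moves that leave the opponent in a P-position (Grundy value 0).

0

Stack A, S = {1, 5}:
n :  0  1  2  3  4  5  6  7  8  9 10 11 12 13 14 15 16 17 18
G :  0  1  0  1  0  1  0  1  0  1  0  1  0  1  0  1  0  1  0
G_A(18) = 0.
Stack B, S = {1, 2}:
n :  0  1  2  3  4  5  6  7  8  9 10 11 12 13 14 15
G :  0  1  2  0  1  2  0  1  2  0  1  2  0  1  2  0
G_B(15) = 0.
Combined Grundy value = 0 ⊕ 0 = 0.
A winning move leaves total XOR = 0, i.e. changes one component's Grundy value g to g ⊕ X where X is the current total.
Stack A: target g' = 0⊕0 = 0, but every legal move changes the Grundy value (mex property), so 0 moves.
Stack B: target g' = 0⊕0 = 0, but every legal move changes the Grundy value (mex property), so 0 moves.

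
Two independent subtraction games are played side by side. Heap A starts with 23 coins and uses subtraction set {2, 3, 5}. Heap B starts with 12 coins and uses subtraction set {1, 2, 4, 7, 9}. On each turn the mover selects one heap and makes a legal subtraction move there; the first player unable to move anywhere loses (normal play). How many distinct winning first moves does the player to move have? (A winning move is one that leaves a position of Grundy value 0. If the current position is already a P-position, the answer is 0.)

0

Heap A, S = {2, 3, 5}:
n :  0  1  2  3  4  5  6  7  8  9 10 11 12 13 14 15 16 17 18 19 20 21 22 23
G :  0  0  1  1  2  2  3  0  0  1  1  2  2  3  0  0  1  1  2  2  3  0  0  1
G_A(23) = 1.
Heap B, S = {1, 2, 4, 7, 9}:
n :  0  1  2  3  4  5  6  7  8  9 10 11 12
G :  0  1  2  0  1  2  0  1  2  3  4  0  1
G_B(12) = 1.
Combined Grundy value = 1 ⊕ 1 = 0.
A winning move leaves total XOR = 0, i.e. changes one component's Grundy value g to g ⊕ X where X is the current total.
Heap A: target g' = 1⊕0 = 1, but every legal move changes the Grundy value (mex property), so 0 moves.
Heap B: target g' = 1⊕0 = 1, but every legal move changes the Grundy value (mex property), so 0 moves.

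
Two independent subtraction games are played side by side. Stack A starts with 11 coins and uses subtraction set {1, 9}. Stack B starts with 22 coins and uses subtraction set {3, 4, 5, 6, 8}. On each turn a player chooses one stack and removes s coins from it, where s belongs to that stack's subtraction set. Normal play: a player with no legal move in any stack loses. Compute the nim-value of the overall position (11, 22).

1

Stack A, S = {1, 9}:
G(0) = 0
G(1) = mex{0} = 1
G(2) = mex{1} = 0
G(3) = mex{0} = 1
G(4) = mex{1} = 0
G(5) = mex{0} = 1
G(6) = mex{1} = 0
G(7) = mex{0} = 1
G(8) = mex{1} = 0
G(9) = mex{0,0} = 1
G(10) = mex{1,1} = 0
G(11) = mex{0,0} = 1
G_A(11) = 1.
Stack B, S = {3, 4, 5, 6, 8}:
n :  0  1  2  3  4  5  6  7  8  9 10 11 12 13 14 15 16 17 18 19 20 21 22
G :  0  0  0  1  1  1  2  2  2  3  3  0  0  0  1  1  1  2  2  2  3  3  0
G_B(22) = 0.
Combined Grundy value = 1 ⊕ 0 = 1.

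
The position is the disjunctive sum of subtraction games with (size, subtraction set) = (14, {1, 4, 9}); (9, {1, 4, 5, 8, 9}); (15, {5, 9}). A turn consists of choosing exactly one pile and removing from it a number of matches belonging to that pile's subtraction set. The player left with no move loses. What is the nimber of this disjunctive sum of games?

7

Pile A, S = {1, 4, 9}:
G(0) = 0
G(1) = mex{0} = 1
G(2) = mex{1} = 0
G(3) = mex{0} = 1
G(4) = mex{1,0} = 2
G(5) = mex{2,1} = 0
G(6) = mex{0,0} = 1
G(7) = mex{1,1} = 0
G(8) = mex{0,2} = 1
G(9) = mex{1,0,0} = 2
G(10) = mex{2,1,1} = 0
G(11) = mex{0,0,0} = 1
G(12) = mex{1,1,1} = 0
G(13) = mex{0,2,2} = 1
G(14) = mex{1,0,0} = 2
G_A(14) = 2.
Pile B, S = {1, 4, 5, 8, 9}:
G(0) = 0
G(1) = mex{0} = 1
G(2) = mex{1} = 0
G(3) = mex{0} = 1
G(4) = mex{1,0} = 2
G(5) = mex{2,1,0} = 3
G(6) = mex{3,0,1} = 2
G(7) = mex{2,1,0} = 3
G(8) = mex{3,2,1,0} = 4
G(9) = mex{4,3,2,1,0} = 5
G_B(9) = 5.
Pile C, S = {5, 9}:
G(0) = 0
G(1) = mex{} = 0
G(2) = mex{} = 0
G(3) = mex{} = 0
G(4) = mex{} = 0
G(5) = mex{0} = 1
G(6) = mex{0} = 1
G(7) = mex{0} = 1
G(8) = mex{0} = 1
G(9) = mex{0,0} = 1
G(10) = mex{1,0} = 2
G(11) = mex{1,0} = 2
G(12) = mex{1,0} = 2
G(13) = mex{1,0} = 2
G(14) = mex{1,1} = 0
G(15) = mex{2,1} = 0
G_C(15) = 0.
Combined Grundy value = 2 ⊕ 5 ⊕ 0 = 7.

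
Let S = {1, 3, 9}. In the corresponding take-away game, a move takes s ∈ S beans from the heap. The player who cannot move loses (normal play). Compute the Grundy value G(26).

0

n :  0  1  2  3  4  5  6  7  8  9 10 11 12 13 14 15 16 17 18 19 20 21 22 23 24 25 26
G :  0  1  0  1  0  1  0  1  0  1  0  1  0  1  0  1  0  1  0  1  0  1  0  1  0  1  0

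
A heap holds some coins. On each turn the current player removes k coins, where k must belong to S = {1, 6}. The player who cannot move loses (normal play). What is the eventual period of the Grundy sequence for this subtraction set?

n :  0  1  2  3  4  5  6  7  8  9 10 11 12 13 14 15
G :  0  1  0  1  0  1  2  0  1  0  1  0  1  2  0  1
G(n+7) = G(n) holds for n = 0,…,5 (a full window of length max(S) = 6), so the sequence is purely periodic with period 7.

7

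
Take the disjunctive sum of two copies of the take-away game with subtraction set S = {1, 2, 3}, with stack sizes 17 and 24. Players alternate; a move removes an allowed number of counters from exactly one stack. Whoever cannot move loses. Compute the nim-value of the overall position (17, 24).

All stacks use S = {1, 2, 3}:
n :  0  1  2  3  4  5  6  7  8  9 10 11 12 13 14 15 16 17 18 19 20 21 22 23 24
G :  0  1  2  3  0  1  2  3  0  1  2  3  0  1  2  3  0  1  2  3  0  1  2  3  0
Stack A: G(17) = 1.
Stack B: G(24) = 0.
Combined Grundy value = 1 ⊕ 0 = 1.

1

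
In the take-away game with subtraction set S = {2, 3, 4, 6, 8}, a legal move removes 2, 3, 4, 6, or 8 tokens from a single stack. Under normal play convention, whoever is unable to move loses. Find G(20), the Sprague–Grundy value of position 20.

n :  0  1  2  3  4  5  6  7  8  9 10 11 12 13 14 15 16 17 18 19 20
G :  0  0  1  1  2  2  3  3  4  4  0  0  1  1  2  2  3  3  4  4  0

0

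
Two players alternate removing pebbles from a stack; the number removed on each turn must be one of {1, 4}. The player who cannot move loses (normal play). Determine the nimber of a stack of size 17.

0

G(0) = 0
G(1) = mex{0} = 1
G(2) = mex{1} = 0
G(3) = mex{0} = 1
G(4) = mex{1,0} = 2
G(5) = mex{2,1} = 0
G(6) = mex{0,0} = 1
G(7) = mex{1,1} = 0
G(8) = mex{0,2} = 1
G(9) = mex{1,0} = 2
G(10) = mex{2,1} = 0
G(11) = mex{0,0} = 1
G(12) = mex{1,1} = 0
G(13) = mex{0,2} = 1
G(14) = mex{1,0} = 2
G(15) = mex{2,1} = 0
G(16) = mex{0,0} = 1
G(17) = mex{1,1} = 0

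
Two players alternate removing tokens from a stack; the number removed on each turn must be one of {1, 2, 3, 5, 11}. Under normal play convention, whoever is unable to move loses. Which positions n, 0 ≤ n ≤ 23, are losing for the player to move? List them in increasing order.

G(0) = 0
G(1) = mex{0} = 1
G(2) = mex{1,0} = 2
G(3) = mex{2,1,0} = 3
G(4) = mex{3,2,1} = 0
G(5) = mex{0,3,2,0} = 1
G(6) = mex{1,0,3,1} = 2
G(7) = mex{2,1,0,2} = 3
G(8) = mex{3,2,1,3} = 0
G(9) = mex{0,3,2,0} = 1
G(10) = mex{1,0,3,1} = 2
G(11) = mex{2,1,0,2,0} = 3
G(12) = mex{3,2,1,3,1} = 0
G(13) = mex{0,3,2,0,2} = 1
G(14) = mex{1,0,3,1,3} = 2
G(15) = mex{2,1,0,2,0} = 3
G(16) = mex{3,2,1,3,1} = 0
G(17) = mex{0,3,2,0,2} = 1
G(18) = mex{1,0,3,1,3} = 2
G(19) = mex{2,1,0,2,0} = 3
G(20) = mex{3,2,1,3,1} = 0
G(21) = mex{0,3,2,0,2} = 1
G(22) = mex{1,0,3,1,3} = 2
G(23) = mex{2,1,0,2,0} = 3
P-positions are exactly the n with G(n) = 0.

0, 4, 8, 12, 16, 20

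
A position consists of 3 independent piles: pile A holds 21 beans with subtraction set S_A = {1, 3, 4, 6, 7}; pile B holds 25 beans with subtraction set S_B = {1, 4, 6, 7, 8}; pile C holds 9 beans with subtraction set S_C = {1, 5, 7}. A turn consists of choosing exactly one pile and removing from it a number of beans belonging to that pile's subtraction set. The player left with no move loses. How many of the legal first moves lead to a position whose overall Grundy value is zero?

Pile A, S = {1, 3, 4, 6, 7}:
G(0) = 0
G(1) = mex{0} = 1
G(2) = mex{1} = 0
G(3) = mex{0,0} = 1
G(4) = mex{1,1,0} = 2
G(5) = mex{2,0,1} = 3
G(6) = mex{3,1,0,0} = 2
G(7) = mex{2,2,1,1,0} = 3
G(8) = mex{3,3,2,0,1} = 4
G(9) = mex{4,2,3,1,0} = 5
G(10) = mex{5,3,2,2,1} = 0
G(11) = mex{0,4,3,3,2} = 1
G(12) = mex{1,5,4,2,3} = 0
G(13) = mex{0,0,5,3,2} = 1
G(14) = mex{1,1,0,4,3} = 2
G(15) = mex{2,0,1,5,4} = 3
G(16) = mex{3,1,0,0,5} = 2
G(17) = mex{2,2,1,1,0} = 3
G(18) = mex{3,3,2,0,1} = 4
G(19) = mex{4,2,3,1,0} = 5
G(20) = mex{5,3,2,2,1} = 0
G(21) = mex{0,4,3,3,2} = 1
G_A(21) = 1.
Pile B, S = {1, 4, 6, 7, 8}:
n :  0  1  2  3  4  5  6  7  8  9 10 11 12 13 14 15 16 17 18 19 20 21 22 23 24 25
G :  0  1  0  1  2  0  1  2  3  2  3  4  5  3  0  1  0  1  2  0  1  2  3  2  3  4
G_B(25) = 4.
Pile C, S = {1, 5, 7}:
n : 0 1 2 3 4 5 6 7 8 9
G : 0 1 0 1 0 1 0 1 0 1
G_C(9) = 1.
Combined Grundy value = 1 ⊕ 4 ⊕ 1 = 4.
A winning move leaves total XOR = 0, i.e. changes one component's Grundy value g to g ⊕ X where X is the current total.
Pile A: need g' = 1⊕4 = 5. Options: 21−1→G=0, 21−3→G=4, 21−4→G=3, 21−6→G=3, 21−7→G=2. Hits: 0.
Pile B: need g' = 4⊕4 = 0. Options: 25−1→G=3, 25−4→G=2, 25−6→G=0, 25−7→G=2, 25−8→G=1. Hits: 1.
Pile C: need g' = 1⊕4 = 5. Options: 9−1→G=0, 9−5→G=0, 9−7→G=0. Hits: 0.

1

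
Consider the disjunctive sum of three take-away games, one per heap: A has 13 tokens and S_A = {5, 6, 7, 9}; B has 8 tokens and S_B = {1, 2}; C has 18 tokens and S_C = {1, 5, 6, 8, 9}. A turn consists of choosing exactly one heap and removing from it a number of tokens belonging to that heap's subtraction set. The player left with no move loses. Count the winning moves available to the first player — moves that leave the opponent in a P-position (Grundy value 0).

0

Heap A, S = {5, 6, 7, 9}:
n :  0  1  2  3  4  5  6  7  8  9 10 11 12 13
G :  0  0  0  0  0  1  1  1  1  1  2  2  2  2
G_A(13) = 2.
Heap B, S = {1, 2}:
G(0) = 0
G(1) = mex{0} = 1
G(2) = mex{1,0} = 2
G(3) = mex{2,1} = 0
G(4) = mex{0,2} = 1
G(5) = mex{1,0} = 2
G(6) = mex{2,1} = 0
G(7) = mex{0,2} = 1
G(8) = mex{1,0} = 2
G_B(8) = 2.
Heap C, S = {1, 5, 6, 8, 9}:
G(0) = 0
G(1) = mex{0} = 1
G(2) = mex{1} = 0
G(3) = mex{0} = 1
G(4) = mex{1} = 0
G(5) = mex{0,0} = 1
G(6) = mex{1,1,0} = 2
G(7) = mex{2,0,1} = 3
G(8) = mex{3,1,0,0} = 2
G(9) = mex{2,0,1,1,0} = 3
G(10) = mex{3,1,0,0,1} = 2
G(11) = mex{2,2,1,1,0} = 3
G(12) = mex{3,3,2,0,1} = 4
G(13) = mex{4,2,3,1,0} = 5
G(14) = mex{5,3,2,2,1} = 0
G(15) = mex{0,2,3,3,2} = 1
G(16) = mex{1,3,2,2,3} = 0
G(17) = mex{0,4,3,3,2} = 1
G(18) = mex{1,5,4,2,3} = 0
G_C(18) = 0.
Combined Grundy value = 2 ⊕ 2 ⊕ 0 = 0.
A winning move leaves total XOR = 0, i.e. changes one component's Grundy value g to g ⊕ X where X is the current total.
Heap A: target g' = 2⊕0 = 2, but every legal move changes the Grundy value (mex property), so 0 moves.
Heap B: target g' = 2⊕0 = 2, but every legal move changes the Grundy value (mex property), so 0 moves.
Heap C: target g' = 0⊕0 = 0, but every legal move changes the Grundy value (mex property), so 0 moves.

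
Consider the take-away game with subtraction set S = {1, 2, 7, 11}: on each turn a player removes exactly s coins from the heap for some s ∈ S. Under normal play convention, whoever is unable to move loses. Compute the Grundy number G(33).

G(0) = 0
G(1) = mex{0} = 1
G(2) = mex{1,0} = 2
G(3) = mex{2,1} = 0
G(4) = mex{0,2} = 1
G(5) = mex{1,0} = 2
G(6) = mex{2,1} = 0
G(7) = mex{0,2,0} = 1
G(8) = mex{1,0,1} = 2
G(9) = mex{2,1,2} = 0
G(10) = mex{0,2,0} = 1
G(11) = mex{1,0,1,0} = 2
G(12) = mex{2,1,2,1} = 0
G(13) = mex{0,2,0,2} = 1
G(14) = mex{1,0,1,0} = 2
G(15) = mex{2,1,2,1} = 0
G(16) = mex{0,2,0,2} = 1
G(17) = mex{1,0,1,0} = 2
G(18) = mex{2,1,2,1} = 0
G(19) = mex{0,2,0,2} = 1
G(20) = mex{1,0,1,0} = 2
G(21) = mex{2,1,2,1} = 0
G(22) = mex{0,2,0,2} = 1
G(23) = mex{1,0,1,0} = 2
G(24) = mex{2,1,2,1} = 0
G(25) = mex{0,2,0,2} = 1
G(26) = mex{1,0,1,0} = 2
G(27) = mex{2,1,2,1} = 0
G(28) = mex{0,2,0,2} = 1
G(29) = mex{1,0,1,0} = 2
G(30) = mex{2,1,2,1} = 0
G(31) = mex{0,2,0,2} = 1
G(32) = mex{1,0,1,0} = 2
G(33) = mex{2,1,2,1} = 0

0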